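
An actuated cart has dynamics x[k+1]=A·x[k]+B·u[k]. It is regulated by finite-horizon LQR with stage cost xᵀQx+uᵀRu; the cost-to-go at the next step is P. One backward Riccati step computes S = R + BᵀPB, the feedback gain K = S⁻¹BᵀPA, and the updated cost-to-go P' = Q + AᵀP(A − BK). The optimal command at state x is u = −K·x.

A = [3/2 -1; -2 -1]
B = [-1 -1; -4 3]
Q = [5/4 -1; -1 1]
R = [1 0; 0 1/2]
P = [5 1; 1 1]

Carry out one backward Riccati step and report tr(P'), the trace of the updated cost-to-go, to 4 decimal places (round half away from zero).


BᵀP = [-9.0000 -5.0000; -2.0000 2.0000]
S = R + BᵀPB = [1 0; 0 1/2] + [29.0000 -6.0000; -6.0000 8.0000] = [30.0000 -6.0000; -6.0000 8.5000]
BᵀPA = [-3.5000 14.0000; -7.0000 0.0000]
K = S⁻¹·BᵀPA = [-0.3276 0.5434; -1.0548 0.3836]
A−BK = [0.1176 -0.0731; -0.1461 0.0228]
AᵀP(A−BK) = [0.7197 -0.4132; -0.4132 0.3927]
P' = Q + AᵀP(A−BK) = [1.9697 -1.4132; -1.4132 1.3927]
tr(P') = 3.3624

3.3624


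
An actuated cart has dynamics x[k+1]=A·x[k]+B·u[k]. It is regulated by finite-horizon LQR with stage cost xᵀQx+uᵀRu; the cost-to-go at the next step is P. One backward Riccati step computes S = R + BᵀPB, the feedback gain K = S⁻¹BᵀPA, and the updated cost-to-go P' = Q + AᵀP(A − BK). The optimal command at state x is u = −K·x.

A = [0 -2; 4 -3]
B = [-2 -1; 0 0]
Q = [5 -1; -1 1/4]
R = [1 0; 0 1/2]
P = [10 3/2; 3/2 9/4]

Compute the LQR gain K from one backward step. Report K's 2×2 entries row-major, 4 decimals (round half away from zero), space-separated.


-0.1967 0.8033 -0.1967 0.8033

BᵀP = [-20.0000 -3.0000; -10.0000 -1.5000]
S = R + BᵀPB = [1 0; 0 1/2] + [40.0000 20.0000; 20.0000 10.0000] = [41.0000 20.0000; 20.0000 10.5000]
BᵀPA = [-12.0000 49.0000; -6.0000 24.5000]
K = S⁻¹·BᵀPA = [-0.1967 0.8033; -0.1967 0.8033]
A−BK = [-0.5902 0.4098; 4.0000 -3.0000]
AᵀP(A−BK) = [32.4590 -24.5410; -24.5410 19.2090]
P' = Q + AᵀP(A−BK) = [37.4590 -25.5410; -25.5410 19.4590]
tr(P') = 56.9180


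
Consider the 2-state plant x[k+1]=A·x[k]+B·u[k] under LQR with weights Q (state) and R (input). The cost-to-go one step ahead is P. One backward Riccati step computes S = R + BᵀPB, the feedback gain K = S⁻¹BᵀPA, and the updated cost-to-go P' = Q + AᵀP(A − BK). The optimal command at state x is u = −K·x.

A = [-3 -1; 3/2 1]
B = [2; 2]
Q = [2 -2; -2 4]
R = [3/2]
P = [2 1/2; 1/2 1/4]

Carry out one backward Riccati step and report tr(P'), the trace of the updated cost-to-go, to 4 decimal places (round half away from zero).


9.2565

BᵀP = [5.0000 1.5000]
S = R + BᵀPB = [3/2] + [13.0000] = [14.5000]
BᵀPA = [-12.7500 -3.5000]
K = S⁻¹·BᵀPA = [-0.8793 -0.2414]
A−BK = [-1.2414 -0.5172; 3.2586 1.4828]
AᵀP(A−BK) = [2.8513 1.0474; 1.0474 0.4052]
P' = Q + AᵀP(A−BK) = [4.8513 -0.9526; -0.9526 4.4052]
tr(P') = 9.2565


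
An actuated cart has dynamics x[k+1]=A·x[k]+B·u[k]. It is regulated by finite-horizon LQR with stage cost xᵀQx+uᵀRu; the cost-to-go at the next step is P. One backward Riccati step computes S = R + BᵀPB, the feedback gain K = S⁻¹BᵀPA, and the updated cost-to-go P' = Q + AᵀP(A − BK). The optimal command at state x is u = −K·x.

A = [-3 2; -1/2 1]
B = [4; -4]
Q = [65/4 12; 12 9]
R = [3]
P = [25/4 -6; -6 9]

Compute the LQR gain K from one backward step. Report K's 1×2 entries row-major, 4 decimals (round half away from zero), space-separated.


BᵀP = [49.0000 -60.0000]
S = R + BᵀPB = [3] + [436.0000] = [439.0000]
BᵀPA = [-117.0000 38.0000]
K = S⁻¹·BᵀPA = [-0.2665 0.0866]
A−BK = [-1.9339 1.6538; -1.5661 1.3462]
AᵀP(A−BK) = [9.3178 -7.8724; -7.8724 6.7107]
P' = Q + AᵀP(A−BK) = [25.5678 4.1276; 4.1276 15.7107]
tr(P') = 41.2785

-0.2665 0.0866


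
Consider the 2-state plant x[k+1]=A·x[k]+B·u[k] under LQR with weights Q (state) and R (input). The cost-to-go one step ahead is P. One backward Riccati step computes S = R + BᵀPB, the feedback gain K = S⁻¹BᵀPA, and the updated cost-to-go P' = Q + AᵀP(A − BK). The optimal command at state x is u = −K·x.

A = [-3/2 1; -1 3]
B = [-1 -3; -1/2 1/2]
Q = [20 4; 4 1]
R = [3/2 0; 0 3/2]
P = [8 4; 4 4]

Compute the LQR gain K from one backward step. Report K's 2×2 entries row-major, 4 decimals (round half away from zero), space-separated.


BᵀP = [-10.0000 -6.0000; -22.0000 -10.0000]
S = R + BᵀPB = [3/2 0; 0 3/2] + [13.0000 27.0000; 27.0000 61.0000] = [14.5000 27.0000; 27.0000 62.5000]
BᵀPA = [21.0000 -28.0000; 43.0000 -52.0000]
K = S⁻¹·BᵀPA = [0.8547 -1.9520; 0.3188 0.0113]
A−BK = [0.3110 -0.9182; -0.7320 2.0183]
AᵀP(A−BK) = [2.3441 -5.4922; -5.4922 13.9295]
P' = Q + AᵀP(A−BK) = [22.3441 -1.4922; -1.4922 14.9295]
tr(P') = 37.2736

0.8547 -1.9520 0.3188 0.0113


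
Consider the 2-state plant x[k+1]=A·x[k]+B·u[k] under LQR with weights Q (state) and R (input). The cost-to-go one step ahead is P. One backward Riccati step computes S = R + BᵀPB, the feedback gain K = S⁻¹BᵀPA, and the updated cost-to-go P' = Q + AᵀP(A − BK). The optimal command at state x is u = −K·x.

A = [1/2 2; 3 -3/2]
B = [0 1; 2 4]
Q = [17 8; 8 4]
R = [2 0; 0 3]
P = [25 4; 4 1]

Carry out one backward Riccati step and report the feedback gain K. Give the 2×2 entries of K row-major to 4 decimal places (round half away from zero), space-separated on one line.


BᵀP = [8.0000 2.0000; 41.0000 8.0000]
S = R + BᵀPB = [2 0; 0 3] + [4.0000 16.0000; 16.0000 73.0000] = [6.0000 16.0000; 16.0000 76.0000]
BᵀPA = [10.0000 13.0000; 44.5000 70.0000]
K = S⁻¹·BᵀPA = [0.2400 -0.6600; 0.5350 1.0600]
A−BK = [-0.0350 0.9400; 0.3800 -4.4200]
AᵀP(A−BK) = [1.0425 0.9300; 0.9300 12.6300]
P' = Q + AᵀP(A−BK) = [18.0425 8.9300; 8.9300 16.6300]
tr(P') = 34.6725

0.2400 -0.6600 0.5350 1.0600


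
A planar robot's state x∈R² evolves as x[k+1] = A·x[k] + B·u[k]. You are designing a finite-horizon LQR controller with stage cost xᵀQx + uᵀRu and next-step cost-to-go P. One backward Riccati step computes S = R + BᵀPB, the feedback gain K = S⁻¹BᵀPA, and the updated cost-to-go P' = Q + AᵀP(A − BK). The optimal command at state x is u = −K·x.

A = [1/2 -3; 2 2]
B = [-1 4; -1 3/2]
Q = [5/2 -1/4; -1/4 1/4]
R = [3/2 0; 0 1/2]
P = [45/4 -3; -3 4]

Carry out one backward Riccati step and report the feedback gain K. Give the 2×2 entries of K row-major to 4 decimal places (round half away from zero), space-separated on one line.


BᵀP = [-8.2500 -1.0000; 40.5000 -6.0000]
S = R + BᵀPB = [3/2 0; 0 1/2] + [9.2500 -34.5000; -34.5000 153.0000] = [10.7500 -34.5000; -34.5000 153.5000]
BᵀPA = [-6.1250 22.7500; 8.2500 -133.5000]
K = S⁻¹·BᵀPA = [-1.4255 -2.4216; -0.2666 -1.4140]
A−BK = [0.1411 0.2343; 0.9744 1.6994]
AᵀP(A−BK) = [6.2810 10.9581; 10.9581 19.5758]
P' = Q + AᵀP(A−BK) = [8.7810 10.7081; 10.7081 19.8258]
tr(P') = 28.6069

-1.4255 -2.4216 -0.2666 -1.4140


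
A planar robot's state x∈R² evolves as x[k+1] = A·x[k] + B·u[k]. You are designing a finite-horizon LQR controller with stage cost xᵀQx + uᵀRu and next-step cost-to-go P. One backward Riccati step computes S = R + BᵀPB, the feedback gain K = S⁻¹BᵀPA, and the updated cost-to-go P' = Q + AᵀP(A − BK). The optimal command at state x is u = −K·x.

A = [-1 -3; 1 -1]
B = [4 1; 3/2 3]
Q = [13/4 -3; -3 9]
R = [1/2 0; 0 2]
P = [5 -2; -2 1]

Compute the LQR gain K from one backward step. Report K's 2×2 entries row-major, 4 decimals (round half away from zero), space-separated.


-0.3891 -0.7563 0.2568 0.0273

BᵀP = [17.0000 -6.5000; -1.0000 1.0000]
S = R + BᵀPB = [1/2 0; 0 2] + [58.2500 -2.5000; -2.5000 2.0000] = [58.7500 -2.5000; -2.5000 4.0000]
BᵀPA = [-23.5000 -44.5000; 2.0000 2.0000]
K = S⁻¹·BᵀPA = [-0.3891 -0.7563; 0.2568 0.0273]
A−BK = [0.2995 -0.0022; 0.8131 0.0525]
AᵀP(A−BK) = [0.3432 0.1727; 0.1727 0.2907]
P' = Q + AᵀP(A−BK) = [3.5932 -2.8273; -2.8273 9.2907]
tr(P') = 12.8839


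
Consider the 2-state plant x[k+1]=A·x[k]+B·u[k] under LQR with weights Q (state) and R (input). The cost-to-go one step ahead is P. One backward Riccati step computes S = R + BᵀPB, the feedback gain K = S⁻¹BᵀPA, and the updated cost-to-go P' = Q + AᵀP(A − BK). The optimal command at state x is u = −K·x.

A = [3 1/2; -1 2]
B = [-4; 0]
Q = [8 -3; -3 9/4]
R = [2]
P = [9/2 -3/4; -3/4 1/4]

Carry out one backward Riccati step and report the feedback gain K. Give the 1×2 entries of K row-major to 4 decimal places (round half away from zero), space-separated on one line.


-0.7703 -0.0405

BᵀP = [-18.0000 3.0000]
S = R + BᵀPB = [2] + [72.0000] = [74.0000]
BᵀPA = [-57.0000 -3.0000]
K = S⁻¹·BᵀPA = [-0.7703 -0.0405]
A−BK = [-0.0811 0.3378; -1.0000 2.0000]
AᵀP(A−BK) = [1.3446 -0.1858; -0.1858 0.5034]
P' = Q + AᵀP(A−BK) = [9.3446 -3.1858; -3.1858 2.7534]
tr(P') = 12.0980


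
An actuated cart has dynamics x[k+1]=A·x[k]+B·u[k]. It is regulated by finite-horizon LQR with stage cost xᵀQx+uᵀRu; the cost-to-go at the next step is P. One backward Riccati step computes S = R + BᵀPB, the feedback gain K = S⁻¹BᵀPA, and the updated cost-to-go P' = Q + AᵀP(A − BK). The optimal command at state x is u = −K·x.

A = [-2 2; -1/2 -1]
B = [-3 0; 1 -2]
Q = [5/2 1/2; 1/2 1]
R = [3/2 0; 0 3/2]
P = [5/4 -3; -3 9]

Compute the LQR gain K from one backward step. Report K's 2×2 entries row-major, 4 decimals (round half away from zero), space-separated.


BᵀP = [-6.7500 18.0000; 6.0000 -18.0000]
S = R + BᵀPB = [3/2 0; 0 3/2] + [38.2500 -36.0000; -36.0000 36.0000] = [39.7500 -36.0000; -36.0000 37.5000]
BᵀPA = [4.5000 -31.5000; -3.0000 30.0000]
K = S⁻¹·BᵀPA = [0.3121 -0.5202; 0.2197 0.3006]
A−BK = [-1.0636 0.4393; -0.3728 0.1214]
AᵀP(A−BK) = [0.5043 -0.2572; -0.2572 0.5954]
P' = Q + AᵀP(A−BK) = [3.0043 0.2428; 0.2428 1.5954]
tr(P') = 4.5997

0.3121 -0.5202 0.2197 0.3006


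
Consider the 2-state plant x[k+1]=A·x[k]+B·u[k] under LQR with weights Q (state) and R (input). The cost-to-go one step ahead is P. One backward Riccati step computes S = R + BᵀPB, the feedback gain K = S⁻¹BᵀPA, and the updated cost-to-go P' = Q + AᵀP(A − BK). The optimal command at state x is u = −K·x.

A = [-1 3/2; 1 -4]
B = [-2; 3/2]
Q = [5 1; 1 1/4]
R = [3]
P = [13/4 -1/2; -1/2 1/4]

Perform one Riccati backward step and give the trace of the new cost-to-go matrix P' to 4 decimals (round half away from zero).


9.5529

BᵀP = [-7.2500 1.3750]
S = R + BᵀPB = [3] + [16.5625] = [19.5625]
BᵀPA = [8.6250 -16.3750]
K = S⁻¹·BᵀPA = [0.4409 -0.8371]
A−BK = [-0.1182 -0.1741; 0.3387 -2.7444]
AᵀP(A−BK) = [0.6973 -1.4054; -1.4054 3.6056]
P' = Q + AᵀP(A−BK) = [5.6973 -0.4054; -0.4054 3.8556]
tr(P') = 9.5529


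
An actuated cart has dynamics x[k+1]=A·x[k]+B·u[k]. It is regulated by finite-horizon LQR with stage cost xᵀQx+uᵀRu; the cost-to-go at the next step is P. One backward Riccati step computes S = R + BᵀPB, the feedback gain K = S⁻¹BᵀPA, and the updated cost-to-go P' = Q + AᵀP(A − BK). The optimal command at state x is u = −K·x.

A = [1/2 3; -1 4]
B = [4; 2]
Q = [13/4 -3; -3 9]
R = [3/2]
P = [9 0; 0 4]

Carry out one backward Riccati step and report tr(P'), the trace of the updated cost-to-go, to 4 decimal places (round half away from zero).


BᵀP = [36.0000 8.0000]
S = R + BᵀPB = [3/2] + [160.0000] = [161.5000]
BᵀPA = [10.0000 140.0000]
K = S⁻¹·BᵀPA = [0.0619 0.8669]
A−BK = [0.2523 -0.4675; -1.1238 2.2663]
AᵀP(A−BK) = [5.6308 -11.1687; -11.1687 23.6378]
P' = Q + AᵀP(A−BK) = [8.8808 -14.1687; -14.1687 32.6378]
tr(P') = 41.5186

41.5186


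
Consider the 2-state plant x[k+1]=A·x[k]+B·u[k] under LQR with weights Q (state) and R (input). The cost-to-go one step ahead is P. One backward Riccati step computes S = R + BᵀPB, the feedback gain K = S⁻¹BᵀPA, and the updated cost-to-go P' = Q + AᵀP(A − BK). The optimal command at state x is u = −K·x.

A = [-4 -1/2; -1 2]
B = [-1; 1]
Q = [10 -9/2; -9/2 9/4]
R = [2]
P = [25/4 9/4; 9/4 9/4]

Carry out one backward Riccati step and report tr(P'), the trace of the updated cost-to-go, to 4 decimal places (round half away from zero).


BᵀP = [-4.0000 0.0000]
S = R + BᵀPB = [2] + [4.0000] = [6.0000]
BᵀPA = [16.0000 2.0000]
K = S⁻¹·BᵀPA = [2.6667 0.3333]
A−BK = [-1.3333 -0.1667; -3.6667 1.6667]
AᵀP(A−BK) = [77.5833 -14.2083; -14.2083 5.3958]
P' = Q + AᵀP(A−BK) = [87.5833 -18.7083; -18.7083 7.6458]
tr(P') = 95.2292

95.2292


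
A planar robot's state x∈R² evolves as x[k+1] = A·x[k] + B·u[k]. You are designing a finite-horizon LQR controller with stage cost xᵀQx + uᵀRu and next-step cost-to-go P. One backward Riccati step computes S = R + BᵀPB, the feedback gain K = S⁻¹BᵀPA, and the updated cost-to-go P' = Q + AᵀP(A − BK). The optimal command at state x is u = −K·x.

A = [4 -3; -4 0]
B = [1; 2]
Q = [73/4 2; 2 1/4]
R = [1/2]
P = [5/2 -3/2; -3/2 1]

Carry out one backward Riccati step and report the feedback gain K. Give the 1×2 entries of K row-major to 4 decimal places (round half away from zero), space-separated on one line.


-4.0000 1.5000

BᵀP = [-0.5000 0.5000]
S = R + BᵀPB = [1/2] + [0.5000] = [1.0000]
BᵀPA = [-4.0000 1.5000]
K = S⁻¹·BᵀPA = [-4.0000 1.5000]
A−BK = [8.0000 -4.5000; 4.0000 -3.0000]
AᵀP(A−BK) = [88.0000 -42.0000; -42.0000 20.2500]
P' = Q + AᵀP(A−BK) = [106.2500 -40.0000; -40.0000 20.5000]
tr(P') = 126.7500


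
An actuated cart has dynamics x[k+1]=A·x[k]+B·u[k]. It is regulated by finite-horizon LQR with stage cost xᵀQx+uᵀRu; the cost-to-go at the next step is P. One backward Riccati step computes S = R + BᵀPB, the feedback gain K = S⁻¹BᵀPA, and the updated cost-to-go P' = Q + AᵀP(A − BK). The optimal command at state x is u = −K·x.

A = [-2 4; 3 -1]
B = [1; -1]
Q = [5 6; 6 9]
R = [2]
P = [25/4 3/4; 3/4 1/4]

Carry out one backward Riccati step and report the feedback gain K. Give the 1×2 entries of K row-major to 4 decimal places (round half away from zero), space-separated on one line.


BᵀP = [5.5000 0.5000]
S = R + BᵀPB = [2] + [5.0000] = [7.0000]
BᵀPA = [-9.5000 21.5000]
K = S⁻¹·BᵀPA = [-1.3571 3.0714]
A−BK = [-0.6429 0.9286; 1.6429 2.0714]
AᵀP(A−BK) = [5.3571 -11.0714; -11.0714 28.2143]
P' = Q + AᵀP(A−BK) = [10.3571 -5.0714; -5.0714 37.2143]
tr(P') = 47.5714

-1.3571 3.0714


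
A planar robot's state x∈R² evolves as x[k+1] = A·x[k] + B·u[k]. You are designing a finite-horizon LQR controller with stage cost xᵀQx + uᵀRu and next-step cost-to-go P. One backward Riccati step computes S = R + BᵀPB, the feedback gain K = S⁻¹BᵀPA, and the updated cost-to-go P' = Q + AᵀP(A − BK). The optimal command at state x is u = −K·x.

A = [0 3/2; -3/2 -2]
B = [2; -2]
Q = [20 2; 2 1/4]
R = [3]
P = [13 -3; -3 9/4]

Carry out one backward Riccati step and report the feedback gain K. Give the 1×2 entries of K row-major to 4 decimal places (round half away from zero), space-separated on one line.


BᵀP = [32.0000 -10.5000]
S = R + BᵀPB = [3] + [85.0000] = [88.0000]
BᵀPA = [15.7500 69.0000]
K = S⁻¹·BᵀPA = [0.1790 0.7841]
A−BK = [-0.3580 -0.0682; -1.1420 -0.4318]
AᵀP(A−BK) = [2.2436 1.1506; 1.1506 2.1477]
P' = Q + AᵀP(A−BK) = [22.2436 3.1506; 3.1506 2.3977]
tr(P') = 24.6413

0.1790 0.7841


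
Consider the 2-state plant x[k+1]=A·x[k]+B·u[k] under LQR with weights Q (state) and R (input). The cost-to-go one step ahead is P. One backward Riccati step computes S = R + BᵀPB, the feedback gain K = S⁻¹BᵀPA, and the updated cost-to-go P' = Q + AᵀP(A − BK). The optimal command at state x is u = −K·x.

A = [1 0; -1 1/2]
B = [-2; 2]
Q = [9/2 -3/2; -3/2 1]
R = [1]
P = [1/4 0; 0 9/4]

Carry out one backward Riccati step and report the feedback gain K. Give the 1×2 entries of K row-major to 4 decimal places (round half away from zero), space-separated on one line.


BᵀP = [-0.5000 4.5000]
S = R + BᵀPB = [1] + [10.0000] = [11.0000]
BᵀPA = [-5.0000 2.2500]
K = S⁻¹·BᵀPA = [-0.4545 0.2045]
A−BK = [0.0909 0.4091; -0.0909 0.0909]
AᵀP(A−BK) = [0.2273 -0.1023; -0.1023 0.1023]
P' = Q + AᵀP(A−BK) = [4.7273 -1.6023; -1.6023 1.1023]
tr(P') = 5.8295

-0.4545 0.2045


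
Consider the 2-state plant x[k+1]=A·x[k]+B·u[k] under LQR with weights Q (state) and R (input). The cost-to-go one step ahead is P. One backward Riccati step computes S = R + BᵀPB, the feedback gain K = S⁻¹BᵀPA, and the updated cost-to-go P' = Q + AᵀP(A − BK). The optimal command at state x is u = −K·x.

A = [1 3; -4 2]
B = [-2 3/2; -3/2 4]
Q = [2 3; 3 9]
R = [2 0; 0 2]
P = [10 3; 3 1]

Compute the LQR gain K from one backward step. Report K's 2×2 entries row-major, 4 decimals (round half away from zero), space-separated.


BᵀP = [-24.5000 -7.5000; 27.0000 8.5000]
S = R + BᵀPB = [2 0; 0 2] + [60.2500 -66.7500; -66.7500 74.5000] = [62.2500 -66.7500; -66.7500 76.5000]
BᵀPA = [5.5000 -88.5000; -7.0000 98.0000]
K = S⁻¹·BᵀPA = [-0.1517 -0.7462; -0.2239 0.6300]
A−BK = [1.0324 0.5627; -3.3321 -1.6391]
AᵀP(A−BK) = [1.2673 0.5138; 0.5138 2.2263]
P' = Q + AᵀP(A−BK) = [3.2673 3.5138; 3.5138 11.2263]
tr(P') = 14.4936

-0.1517 -0.7462 -0.2239 0.6300


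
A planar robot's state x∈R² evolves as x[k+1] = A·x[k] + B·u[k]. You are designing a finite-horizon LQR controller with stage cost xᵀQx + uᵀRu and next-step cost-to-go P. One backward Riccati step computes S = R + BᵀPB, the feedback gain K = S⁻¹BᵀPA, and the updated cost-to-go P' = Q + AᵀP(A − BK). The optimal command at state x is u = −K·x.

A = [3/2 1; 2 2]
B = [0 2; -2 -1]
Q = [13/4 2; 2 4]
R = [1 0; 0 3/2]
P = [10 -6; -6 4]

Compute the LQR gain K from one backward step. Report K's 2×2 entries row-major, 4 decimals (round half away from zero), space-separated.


-0.5397 -0.5460 0.3492 0.1651

BᵀP = [12.0000 -8.0000; 26.0000 -16.0000]
S = R + BᵀPB = [1 0; 0 3/2] + [16.0000 32.0000; 32.0000 68.0000] = [17.0000 32.0000; 32.0000 69.5000]
BᵀPA = [2.0000 -4.0000; 7.0000 -6.0000]
K = S⁻¹·BᵀPA = [-0.5397 -0.5460; 0.3492 0.1651]
A−BK = [0.8016 0.6698; 1.2698 1.0730]
AᵀP(A−BK) = [1.1349 0.9365; 0.9365 0.8063]
P' = Q + AᵀP(A−BK) = [4.3849 2.9365; 2.9365 4.8063]
tr(P') = 9.1913


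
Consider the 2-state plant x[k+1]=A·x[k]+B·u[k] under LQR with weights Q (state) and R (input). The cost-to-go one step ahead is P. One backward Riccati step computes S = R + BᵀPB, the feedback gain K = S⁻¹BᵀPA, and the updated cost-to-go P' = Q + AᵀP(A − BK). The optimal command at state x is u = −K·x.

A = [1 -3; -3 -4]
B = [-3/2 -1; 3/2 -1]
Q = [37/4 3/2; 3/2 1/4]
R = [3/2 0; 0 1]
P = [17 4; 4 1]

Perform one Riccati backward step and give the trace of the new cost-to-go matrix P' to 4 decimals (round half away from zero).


BᵀP = [-19.5000 -4.5000; -21.0000 -5.0000]
S = R + BᵀPB = [3/2 0; 0 1] + [22.5000 24.0000; 24.0000 26.0000] = [24.0000 24.0000; 24.0000 27.0000]
BᵀPA = [-6.0000 76.5000; -6.0000 83.0000]
K = S⁻¹·BᵀPA = [-0.2500 1.0208; 0.0000 2.1667]
A−BK = [0.6250 0.6979; -2.6250 -3.3646]
AᵀP(A−BK) = [0.5000 0.1250; 0.1250 7.0729]
P' = Q + AᵀP(A−BK) = [9.7500 1.6250; 1.6250 7.3229]
tr(P') = 17.0729

17.0729


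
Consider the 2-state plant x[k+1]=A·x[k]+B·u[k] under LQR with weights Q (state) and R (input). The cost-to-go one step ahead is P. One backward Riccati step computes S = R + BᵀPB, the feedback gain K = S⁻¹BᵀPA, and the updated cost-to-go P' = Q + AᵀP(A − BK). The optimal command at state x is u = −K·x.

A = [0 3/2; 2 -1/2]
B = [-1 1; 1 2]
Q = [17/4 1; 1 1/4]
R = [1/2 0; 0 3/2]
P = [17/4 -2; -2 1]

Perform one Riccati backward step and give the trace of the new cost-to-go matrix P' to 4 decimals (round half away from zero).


BᵀP = [-6.2500 3.0000; 0.2500 0.0000]
S = R + BᵀPB = [1/2 0; 0 3/2] + [9.2500 -0.2500; -0.2500 0.2500] = [9.7500 -0.2500; -0.2500 1.7500]
BᵀPA = [6.0000 -10.8750; 0.0000 0.3750]
K = S⁻¹·BᵀPA = [0.6176 -1.1140; 0.0882 0.0551]
A−BK = [0.5294 0.3309; 1.2059 0.5037]
AᵀP(A−BK) = [0.2941 -0.3162; -0.3162 0.6774]
P' = Q + AᵀP(A−BK) = [4.5441 0.6838; 0.6838 0.9274]
tr(P') = 5.4715

5.4715


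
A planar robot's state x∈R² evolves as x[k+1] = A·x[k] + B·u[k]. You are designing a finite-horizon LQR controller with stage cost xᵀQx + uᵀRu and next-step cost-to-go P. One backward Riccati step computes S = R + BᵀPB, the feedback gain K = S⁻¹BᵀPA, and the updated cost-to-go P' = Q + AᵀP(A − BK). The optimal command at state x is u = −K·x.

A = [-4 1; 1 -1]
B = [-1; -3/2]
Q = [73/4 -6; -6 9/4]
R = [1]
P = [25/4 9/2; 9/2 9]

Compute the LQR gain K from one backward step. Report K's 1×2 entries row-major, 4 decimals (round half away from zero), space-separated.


0.8293 0.1220

BᵀP = [-13.0000 -18.0000]
S = R + BᵀPB = [1] + [40.0000] = [41.0000]
BᵀPA = [34.0000 5.0000]
K = S⁻¹·BᵀPA = [0.8293 0.1220]
A−BK = [-3.1707 1.1220; 2.2439 -0.8171]
AᵀP(A−BK) = [44.8049 -15.6463; -15.6463 5.6402]
P' = Q + AᵀP(A−BK) = [63.0549 -21.6463; -21.6463 7.8902]
tr(P') = 70.9451


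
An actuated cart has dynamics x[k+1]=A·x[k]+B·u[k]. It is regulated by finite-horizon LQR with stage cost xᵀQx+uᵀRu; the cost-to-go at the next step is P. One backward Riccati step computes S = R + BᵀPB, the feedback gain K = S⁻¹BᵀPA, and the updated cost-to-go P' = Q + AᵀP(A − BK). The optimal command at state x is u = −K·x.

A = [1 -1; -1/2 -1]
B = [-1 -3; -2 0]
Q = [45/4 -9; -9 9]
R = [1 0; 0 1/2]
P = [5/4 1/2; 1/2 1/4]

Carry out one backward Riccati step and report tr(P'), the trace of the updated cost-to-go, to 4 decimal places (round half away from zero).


BᵀP = [-2.2500 -1.0000; -3.7500 -1.5000]
S = R + BᵀPB = [1 0; 0 1/2] + [4.2500 6.7500; 6.7500 11.2500] = [5.2500 6.7500; 6.7500 11.7500]
BᵀPA = [-1.7500 3.2500; -3.0000 5.2500]
K = S⁻¹·BᵀPA = [-0.0194 0.1705; -0.2442 0.3488]
A−BK = [0.2481 0.2171; -0.5388 -0.6589]
AᵀP(A−BK) = [0.0460 -0.0300; -0.0300 0.1143]
P' = Q + AᵀP(A−BK) = [11.2960 -9.0300; -9.0300 9.1143]
tr(P') = 20.4104

20.4104


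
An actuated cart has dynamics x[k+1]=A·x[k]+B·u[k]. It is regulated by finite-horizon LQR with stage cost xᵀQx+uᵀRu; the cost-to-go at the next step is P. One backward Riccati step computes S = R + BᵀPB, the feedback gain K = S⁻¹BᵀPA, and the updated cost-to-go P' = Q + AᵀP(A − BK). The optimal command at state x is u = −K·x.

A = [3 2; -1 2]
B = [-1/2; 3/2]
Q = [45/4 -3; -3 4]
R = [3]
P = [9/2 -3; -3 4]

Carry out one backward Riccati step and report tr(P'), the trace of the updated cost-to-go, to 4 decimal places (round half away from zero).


43.9309

BᵀP = [-6.7500 7.5000]
S = R + BᵀPB = [3] + [14.6250] = [17.6250]
BᵀPA = [-27.7500 1.5000]
K = S⁻¹·BᵀPA = [-1.5745 0.0851]
A−BK = [2.2128 2.0426; 1.3617 1.8723]
AᵀP(A−BK) = [18.8085 9.3617; 9.3617 9.8723]
P' = Q + AᵀP(A−BK) = [30.0585 6.3617; 6.3617 13.8723]
tr(P') = 43.9309


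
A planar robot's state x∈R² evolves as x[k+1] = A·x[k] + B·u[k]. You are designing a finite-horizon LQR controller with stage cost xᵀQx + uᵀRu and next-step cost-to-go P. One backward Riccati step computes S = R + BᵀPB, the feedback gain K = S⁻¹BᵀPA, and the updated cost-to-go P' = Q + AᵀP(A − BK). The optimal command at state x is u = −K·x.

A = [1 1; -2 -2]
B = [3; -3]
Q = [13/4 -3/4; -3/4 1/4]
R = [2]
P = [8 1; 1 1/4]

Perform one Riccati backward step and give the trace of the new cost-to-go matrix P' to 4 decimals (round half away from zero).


BᵀP = [21.0000 2.2500]
S = R + BᵀPB = [2] + [56.2500] = [58.2500]
BᵀPA = [16.5000 16.5000]
K = S⁻¹·BᵀPA = [0.2833 0.2833]
A−BK = [0.1502 0.1502; -1.1502 -1.1502]
AᵀP(A−BK) = [0.3262 0.3262; 0.3262 0.3262]
P' = Q + AᵀP(A−BK) = [3.5762 -0.4238; -0.4238 0.5762]
tr(P') = 4.1524

4.1524


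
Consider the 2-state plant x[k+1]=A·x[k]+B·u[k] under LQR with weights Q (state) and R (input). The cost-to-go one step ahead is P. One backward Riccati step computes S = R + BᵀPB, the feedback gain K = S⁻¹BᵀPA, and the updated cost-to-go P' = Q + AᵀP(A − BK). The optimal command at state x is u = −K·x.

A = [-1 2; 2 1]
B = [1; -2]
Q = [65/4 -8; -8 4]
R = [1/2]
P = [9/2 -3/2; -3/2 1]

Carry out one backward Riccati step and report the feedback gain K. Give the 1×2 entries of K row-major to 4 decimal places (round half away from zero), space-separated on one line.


-0.9667 0.7667

BᵀP = [7.5000 -3.5000]
S = R + BᵀPB = [1/2] + [14.5000] = [15.0000]
BᵀPA = [-14.5000 11.5000]
K = S⁻¹·BᵀPA = [-0.9667 0.7667]
A−BK = [-0.0333 1.2333; 0.0667 2.5333]
AᵀP(A−BK) = [0.4833 -0.3833; -0.3833 4.1833]
P' = Q + AᵀP(A−BK) = [16.7333 -8.3833; -8.3833 8.1833]
tr(P') = 24.9167


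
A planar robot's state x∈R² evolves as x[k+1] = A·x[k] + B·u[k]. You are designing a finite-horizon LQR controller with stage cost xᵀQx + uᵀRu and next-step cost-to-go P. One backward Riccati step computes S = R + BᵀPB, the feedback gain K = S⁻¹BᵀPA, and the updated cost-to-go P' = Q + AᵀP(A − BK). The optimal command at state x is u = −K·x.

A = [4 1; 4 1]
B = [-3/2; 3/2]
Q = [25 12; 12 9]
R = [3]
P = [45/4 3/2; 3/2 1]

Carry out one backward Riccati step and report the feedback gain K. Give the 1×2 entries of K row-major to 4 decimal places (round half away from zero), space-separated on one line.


BᵀP = [-14.6250 -0.7500]
S = R + BᵀPB = [3] + [20.8125] = [23.8125]
BᵀPA = [-61.5000 -15.3750]
K = S⁻¹·BᵀPA = [-2.5827 -0.6457]
A−BK = [0.1260 0.0315; 7.8740 1.9685]
AᵀP(A−BK) = [85.1654 21.2913; 21.2913 5.3228]
P' = Q + AᵀP(A−BK) = [110.1654 33.2913; 33.2913 14.3228]
tr(P') = 124.4882

-2.5827 -0.6457


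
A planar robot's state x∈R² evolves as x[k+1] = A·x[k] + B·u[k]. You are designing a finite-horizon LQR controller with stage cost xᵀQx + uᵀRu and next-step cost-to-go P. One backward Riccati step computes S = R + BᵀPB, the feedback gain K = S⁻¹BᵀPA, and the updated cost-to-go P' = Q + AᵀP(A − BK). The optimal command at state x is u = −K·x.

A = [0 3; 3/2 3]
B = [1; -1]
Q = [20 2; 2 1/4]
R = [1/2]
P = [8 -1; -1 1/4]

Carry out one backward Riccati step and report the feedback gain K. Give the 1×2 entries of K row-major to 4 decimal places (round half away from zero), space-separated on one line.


BᵀP = [9.0000 -1.2500]
S = R + BᵀPB = [1/2] + [10.2500] = [10.7500]
BᵀPA = [-1.8750 23.2500]
K = S⁻¹·BᵀPA = [-0.1744 2.1628]
A−BK = [0.1744 0.8372; 1.3256 5.1628]
AᵀP(A−BK) = [0.2355 0.6802; 0.6802 5.9651]
P' = Q + AᵀP(A−BK) = [20.2355 2.6802; 2.6802 6.2151]
tr(P') = 26.4506

-0.1744 2.1628


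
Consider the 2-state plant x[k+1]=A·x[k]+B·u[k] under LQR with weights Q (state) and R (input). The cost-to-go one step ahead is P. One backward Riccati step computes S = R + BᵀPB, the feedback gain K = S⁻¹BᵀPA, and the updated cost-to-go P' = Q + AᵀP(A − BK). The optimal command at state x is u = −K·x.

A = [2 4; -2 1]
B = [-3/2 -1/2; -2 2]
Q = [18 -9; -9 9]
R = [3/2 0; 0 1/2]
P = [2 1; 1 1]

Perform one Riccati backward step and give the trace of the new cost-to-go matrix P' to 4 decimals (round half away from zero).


BᵀP = [-5.0000 -3.5000; 1.0000 1.5000]
S = R + BᵀPB = [3/2 0; 0 1/2] + [14.5000 -4.5000; -4.5000 2.5000] = [16.0000 -4.5000; -4.5000 3.0000]
BᵀPA = [-3.0000 -23.5000; -1.0000 5.5000]
K = S⁻¹·BᵀPA = [-0.4865 -1.6486; -1.0631 -0.6396]
A−BK = [0.7387 1.2072; -0.8468 -1.0180]
AᵀP(A−BK) = [1.4775 2.4144; 2.4144 5.7748]
P' = Q + AᵀP(A−BK) = [19.4775 -6.5856; -6.5856 14.7748]
tr(P') = 34.2523

34.2523


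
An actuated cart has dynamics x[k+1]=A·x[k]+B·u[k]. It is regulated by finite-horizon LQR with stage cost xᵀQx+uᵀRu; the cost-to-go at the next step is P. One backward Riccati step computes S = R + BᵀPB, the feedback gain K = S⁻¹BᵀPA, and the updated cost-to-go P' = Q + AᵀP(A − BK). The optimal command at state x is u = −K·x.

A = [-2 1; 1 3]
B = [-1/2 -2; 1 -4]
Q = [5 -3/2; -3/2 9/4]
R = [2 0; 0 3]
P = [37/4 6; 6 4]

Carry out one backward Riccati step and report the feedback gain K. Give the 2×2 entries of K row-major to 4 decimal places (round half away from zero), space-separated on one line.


0.0833 0.0507 0.2878 -0.6308

BᵀP = [1.3750 1.0000; -42.5000 -28.0000]
S = R + BᵀPB = [2 0; 0 3] + [0.3125 -6.7500; -6.7500 197.0000] = [2.3125 -6.7500; -6.7500 200.0000]
BᵀPA = [-1.7500 4.3750; 57.0000 -126.5000]
K = S⁻¹·BᵀPA = [0.0833 0.0507; 0.2878 -0.6308]
A−BK = [-1.3827 -0.2362; 2.0679 0.4262]
AᵀP(A−BK) = [0.7405 -0.4563; -0.4563 1.2334]
P' = Q + AᵀP(A−BK) = [5.7405 -1.9563; -1.9563 3.4834]
tr(P') = 9.2239


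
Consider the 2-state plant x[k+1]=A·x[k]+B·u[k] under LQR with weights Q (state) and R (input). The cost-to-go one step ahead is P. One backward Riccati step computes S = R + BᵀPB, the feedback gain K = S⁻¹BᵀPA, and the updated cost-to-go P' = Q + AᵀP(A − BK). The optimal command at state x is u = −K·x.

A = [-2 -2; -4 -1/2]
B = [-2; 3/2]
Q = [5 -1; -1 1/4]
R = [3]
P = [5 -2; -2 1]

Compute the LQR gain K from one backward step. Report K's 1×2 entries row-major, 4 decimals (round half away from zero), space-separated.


0.1074 0.6242

BᵀP = [-13.0000 5.5000]
S = R + BᵀPB = [3] + [34.2500] = [37.2500]
BᵀPA = [4.0000 23.2500]
K = S⁻¹·BᵀPA = [0.1074 0.6242]
A−BK = [-1.7852 -0.7517; -4.1611 -1.4362]
AᵀP(A−BK) = [3.5705 1.5034; 1.5034 1.7383]
P' = Q + AᵀP(A−BK) = [8.5705 0.5034; 0.5034 1.9883]
tr(P') = 10.5587


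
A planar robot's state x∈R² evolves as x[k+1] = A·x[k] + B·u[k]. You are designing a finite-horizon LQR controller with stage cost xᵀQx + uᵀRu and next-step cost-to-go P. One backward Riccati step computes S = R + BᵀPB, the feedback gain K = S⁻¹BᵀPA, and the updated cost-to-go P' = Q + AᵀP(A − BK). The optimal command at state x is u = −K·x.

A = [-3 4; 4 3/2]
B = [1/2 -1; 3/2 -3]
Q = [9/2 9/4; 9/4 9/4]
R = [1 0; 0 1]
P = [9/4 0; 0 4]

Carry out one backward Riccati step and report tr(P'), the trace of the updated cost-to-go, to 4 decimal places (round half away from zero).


BᵀP = [1.1250 6.0000; -2.2500 -12.0000]
S = R + BᵀPB = [1 0; 0 1] + [9.5625 -19.1250; -19.1250 38.2500] = [10.5625 -19.1250; -19.1250 39.2500]
BᵀPA = [20.6250 13.5000; -41.2500 -27.0000]
K = S⁻¹·BᵀPA = [0.4225 0.2766; -0.8451 -0.5531]
A−BK = [-4.0563 3.3086; 0.8310 -0.5743]
AᵀP(A−BK) = [40.6761 -31.5211; -31.5211 26.3316]
P' = Q + AᵀP(A−BK) = [45.1761 -29.2711; -29.2711 28.5816]
tr(P') = 73.7577

73.7577


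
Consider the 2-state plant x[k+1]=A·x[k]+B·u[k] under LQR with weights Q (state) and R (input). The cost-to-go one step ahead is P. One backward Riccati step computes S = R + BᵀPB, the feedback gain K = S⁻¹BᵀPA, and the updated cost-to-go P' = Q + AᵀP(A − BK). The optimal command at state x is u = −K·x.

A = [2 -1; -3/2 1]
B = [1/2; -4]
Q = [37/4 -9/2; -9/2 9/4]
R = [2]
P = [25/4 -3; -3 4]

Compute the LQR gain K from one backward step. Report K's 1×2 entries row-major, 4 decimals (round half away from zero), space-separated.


0.7101 -0.4101

BᵀP = [15.1250 -17.5000]
S = R + BᵀPB = [2] + [77.5625] = [79.5625]
BᵀPA = [56.5000 -32.6250]
K = S⁻¹·BᵀPA = [0.7101 -0.4101]
A−BK = [1.6449 -0.7950; 1.3405 -0.6402]
AᵀP(A−BK) = [11.8775 -5.8319; -5.8319 2.8720]
P' = Q + AᵀP(A−BK) = [21.1275 -10.3319; -10.3319 5.1220]
tr(P') = 26.2494


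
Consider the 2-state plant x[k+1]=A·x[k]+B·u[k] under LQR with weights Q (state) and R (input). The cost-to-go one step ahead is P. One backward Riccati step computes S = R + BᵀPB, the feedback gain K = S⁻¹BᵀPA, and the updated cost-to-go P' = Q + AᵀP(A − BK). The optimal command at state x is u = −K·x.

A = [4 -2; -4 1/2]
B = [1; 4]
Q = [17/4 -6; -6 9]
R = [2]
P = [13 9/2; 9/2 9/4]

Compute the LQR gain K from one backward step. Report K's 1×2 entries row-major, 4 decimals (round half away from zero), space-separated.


BᵀP = [31.0000 13.5000]
S = R + BᵀPB = [2] + [85.0000] = [87.0000]
BᵀPA = [70.0000 -55.2500]
K = S⁻¹·BᵀPA = [0.8046 -0.6351]
A−BK = [3.1954 -1.3649; -7.2184 3.0402]
AᵀP(A−BK) = [43.6782 -19.0460; -19.0460 8.4756]
P' = Q + AᵀP(A−BK) = [47.9282 -25.0460; -25.0460 17.4756]
tr(P') = 65.4037

0.8046 -0.6351


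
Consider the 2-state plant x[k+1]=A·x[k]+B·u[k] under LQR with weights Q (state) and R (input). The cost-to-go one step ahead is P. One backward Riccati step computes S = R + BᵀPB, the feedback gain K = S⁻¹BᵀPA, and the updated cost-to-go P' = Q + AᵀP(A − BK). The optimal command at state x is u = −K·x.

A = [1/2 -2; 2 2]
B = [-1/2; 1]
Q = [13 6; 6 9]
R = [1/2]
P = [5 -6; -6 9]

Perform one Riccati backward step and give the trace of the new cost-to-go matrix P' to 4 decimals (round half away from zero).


BᵀP = [-8.5000 12.0000]
S = R + BᵀPB = [1/2] + [16.2500] = [16.7500]
BᵀPA = [19.7500 41.0000]
K = S⁻¹·BᵀPA = [1.1791 2.4478]
A−BK = [1.0896 -0.7761; 0.8209 -0.4478]
AᵀP(A−BK) = [1.9627 0.6567; 0.6567 3.6418]
P' = Q + AᵀP(A−BK) = [14.9627 6.6567; 6.6567 12.6418]
tr(P') = 27.6045

27.6045


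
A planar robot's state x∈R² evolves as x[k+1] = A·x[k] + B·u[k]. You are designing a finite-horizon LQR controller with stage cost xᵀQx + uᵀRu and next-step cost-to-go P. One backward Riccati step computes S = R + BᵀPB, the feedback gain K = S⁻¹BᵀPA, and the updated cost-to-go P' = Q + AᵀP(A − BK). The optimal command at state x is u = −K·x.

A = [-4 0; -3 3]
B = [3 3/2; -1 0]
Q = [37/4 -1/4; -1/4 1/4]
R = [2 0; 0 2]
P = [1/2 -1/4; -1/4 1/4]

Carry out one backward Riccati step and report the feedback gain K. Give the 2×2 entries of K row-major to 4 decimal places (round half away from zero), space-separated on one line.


BᵀP = [1.7500 -1.0000; 0.7500 -0.3750]
S = R + BᵀPB = [2 0; 0 2] + [6.2500 2.6250; 2.6250 1.1250] = [8.2500 2.6250; 2.6250 3.1250]
BᵀPA = [-4.0000 -3.0000; -1.8750 -1.1250]
K = S⁻¹·BᵀPA = [-0.4012 -0.3400; -0.2630 -0.0744]
A−BK = [-2.4020 1.1315; -3.4012 2.6600]
AᵀP(A−BK) = [2.1522 -0.7494; -0.7494 1.1464]
P' = Q + AᵀP(A−BK) = [11.4022 -0.9994; -0.9994 1.3964]
tr(P') = 12.7986

-0.4012 -0.3400 -0.2630 -0.0744


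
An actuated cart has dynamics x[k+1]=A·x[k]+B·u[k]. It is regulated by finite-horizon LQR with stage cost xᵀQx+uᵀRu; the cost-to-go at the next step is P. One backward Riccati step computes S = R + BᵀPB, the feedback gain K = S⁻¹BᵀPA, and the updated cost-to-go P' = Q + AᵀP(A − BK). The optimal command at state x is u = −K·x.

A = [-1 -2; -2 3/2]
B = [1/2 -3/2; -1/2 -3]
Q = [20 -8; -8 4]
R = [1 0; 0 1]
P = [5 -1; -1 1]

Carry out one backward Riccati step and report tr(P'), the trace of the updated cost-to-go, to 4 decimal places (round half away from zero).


BᵀP = [3.0000 -1.0000; -4.5000 -1.5000]
S = R + BᵀPB = [1 0; 0 1] + [2.0000 -1.5000; -1.5000 11.2500] = [3.0000 -1.5000; -1.5000 12.2500]
BᵀPA = [-1.0000 -7.5000; 7.5000 6.7500]
K = S⁻¹·BᵀPA = [-0.0290 -2.3696; 0.6087 0.2609]
A−BK = [-0.0725 -0.4239; -0.1884 1.0978]
AᵀP(A−BK) = [0.4058 0.1739; 0.1739 8.7174]
P' = Q + AᵀP(A−BK) = [20.4058 -7.8261; -7.8261 12.7174]
tr(P') = 33.1232

33.1232


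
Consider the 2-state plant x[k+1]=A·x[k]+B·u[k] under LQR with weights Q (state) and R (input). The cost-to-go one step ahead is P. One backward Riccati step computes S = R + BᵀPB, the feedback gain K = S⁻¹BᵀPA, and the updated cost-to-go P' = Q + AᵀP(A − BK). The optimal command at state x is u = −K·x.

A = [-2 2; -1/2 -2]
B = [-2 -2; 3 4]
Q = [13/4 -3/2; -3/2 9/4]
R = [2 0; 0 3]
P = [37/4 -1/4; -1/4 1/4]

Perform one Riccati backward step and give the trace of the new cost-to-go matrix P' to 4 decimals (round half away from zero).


10.9094

BᵀP = [-19.2500 1.2500; -19.5000 1.5000]
S = R + BᵀPB = [2 0; 0 3] + [42.2500 43.5000; 43.5000 45.0000] = [44.2500 43.5000; 43.5000 48.0000]
BᵀPA = [37.8750 -41.0000; 38.2500 -42.0000]
K = S⁻¹·BᵀPA = [0.6650 -0.6084; 0.1942 -0.3236]
A−BK = [-0.2816 0.1359; -3.2718 1.1197]
AᵀP(A−BK) = [3.9466 -2.0777; -2.0777 1.4628]
P' = Q + AᵀP(A−BK) = [7.1966 -3.5777; -3.5777 3.7128]
tr(P') = 10.9094


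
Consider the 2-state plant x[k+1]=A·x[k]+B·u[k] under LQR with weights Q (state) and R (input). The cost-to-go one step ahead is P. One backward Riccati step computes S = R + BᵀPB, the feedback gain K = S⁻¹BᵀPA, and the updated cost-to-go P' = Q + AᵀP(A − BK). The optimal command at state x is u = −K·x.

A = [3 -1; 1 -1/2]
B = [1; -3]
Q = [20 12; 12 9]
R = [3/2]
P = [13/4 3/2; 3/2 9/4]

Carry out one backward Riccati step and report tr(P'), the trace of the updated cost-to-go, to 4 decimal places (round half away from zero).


68.8115

BᵀP = [-1.2500 -5.2500]
S = R + BᵀPB = [3/2] + [14.5000] = [16.0000]
BᵀPA = [-9.0000 3.8750]
K = S⁻¹·BᵀPA = [-0.5625 0.2422]
A−BK = [3.5625 -1.2422; -0.6875 0.2266]
AᵀP(A−BK) = [35.4375 -12.4453; -12.4453 4.3740]
P' = Q + AᵀP(A−BK) = [55.4375 -0.4453; -0.4453 13.3740]
tr(P') = 68.8115


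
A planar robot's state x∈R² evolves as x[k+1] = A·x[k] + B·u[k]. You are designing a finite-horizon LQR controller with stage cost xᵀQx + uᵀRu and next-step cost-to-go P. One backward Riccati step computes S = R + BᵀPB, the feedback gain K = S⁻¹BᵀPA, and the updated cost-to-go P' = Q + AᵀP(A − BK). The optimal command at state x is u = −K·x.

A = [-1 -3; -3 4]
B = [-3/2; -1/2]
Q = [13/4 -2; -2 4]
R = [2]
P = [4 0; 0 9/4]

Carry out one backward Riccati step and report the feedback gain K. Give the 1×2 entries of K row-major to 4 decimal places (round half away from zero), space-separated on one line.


BᵀP = [-6.0000 -1.1250]
S = R + BᵀPB = [2] + [9.5625] = [11.5625]
BᵀPA = [9.3750 13.5000]
K = S⁻¹·BᵀPA = [0.8108 1.1676]
A−BK = [0.2162 -1.2486; -2.5946 4.5838]
AᵀP(A−BK) = [16.6486 -25.9459; -25.9459 56.2378]
P' = Q + AᵀP(A−BK) = [19.8986 -27.9459; -27.9459 60.2378]
tr(P') = 80.1365

0.8108 1.1676


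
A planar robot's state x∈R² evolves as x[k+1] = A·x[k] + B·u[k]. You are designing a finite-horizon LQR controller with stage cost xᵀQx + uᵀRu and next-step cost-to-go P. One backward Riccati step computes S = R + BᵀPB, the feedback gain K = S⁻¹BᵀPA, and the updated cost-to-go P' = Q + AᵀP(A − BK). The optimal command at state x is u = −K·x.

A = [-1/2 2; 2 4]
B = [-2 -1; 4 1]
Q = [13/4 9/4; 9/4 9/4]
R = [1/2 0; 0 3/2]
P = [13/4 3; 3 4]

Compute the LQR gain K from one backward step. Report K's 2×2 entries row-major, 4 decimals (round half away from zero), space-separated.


0.6222 2.0452 -0.2454 -2.0739

BᵀP = [5.5000 10.0000; -0.2500 1.0000]
S = R + BᵀPB = [1/2 0; 0 3/2] + [29.0000 4.5000; 4.5000 1.2500] = [29.5000 4.5000; 4.5000 2.7500]
BᵀPA = [17.2500 51.0000; 2.1250 3.5000]
K = S⁻¹·BᵀPA = [0.6222 2.0452; -0.2454 -2.0739]
A−BK = [0.4990 4.0164; -0.2433 -2.1068]
AᵀP(A−BK) = [0.6014 3.8778; 3.8778 27.9548]
P' = Q + AᵀP(A−BK) = [3.8514 6.1278; 6.1278 30.2048]
tr(P') = 34.0562


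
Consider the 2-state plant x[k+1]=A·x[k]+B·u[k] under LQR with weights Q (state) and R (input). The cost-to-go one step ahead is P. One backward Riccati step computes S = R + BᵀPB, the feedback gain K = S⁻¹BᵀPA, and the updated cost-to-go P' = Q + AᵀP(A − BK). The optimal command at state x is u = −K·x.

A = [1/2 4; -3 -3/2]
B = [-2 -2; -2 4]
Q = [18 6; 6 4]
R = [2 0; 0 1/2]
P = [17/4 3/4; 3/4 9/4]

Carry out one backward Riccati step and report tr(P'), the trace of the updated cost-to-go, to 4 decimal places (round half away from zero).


BᵀP = [-10.0000 -6.0000; -5.5000 7.5000]
S = R + BᵀPB = [2 0; 0 1/2] + [32.0000 -4.0000; -4.0000 41.0000] = [34.0000 -4.0000; -4.0000 41.5000]
BᵀPA = [13.0000 -31.0000; -25.2500 -33.2500]
K = S⁻¹·BᵀPA = [0.3143 -1.0176; -0.5781 -0.8993]
A−BK = [-0.0276 0.1663; -0.0588 0.0620]
AᵀP(A−BK) = [0.3782 -0.4161; -0.4161 2.6169]
P' = Q + AᵀP(A−BK) = [18.3782 5.5839; 5.5839 6.6169]
tr(P') = 24.9951

24.9951


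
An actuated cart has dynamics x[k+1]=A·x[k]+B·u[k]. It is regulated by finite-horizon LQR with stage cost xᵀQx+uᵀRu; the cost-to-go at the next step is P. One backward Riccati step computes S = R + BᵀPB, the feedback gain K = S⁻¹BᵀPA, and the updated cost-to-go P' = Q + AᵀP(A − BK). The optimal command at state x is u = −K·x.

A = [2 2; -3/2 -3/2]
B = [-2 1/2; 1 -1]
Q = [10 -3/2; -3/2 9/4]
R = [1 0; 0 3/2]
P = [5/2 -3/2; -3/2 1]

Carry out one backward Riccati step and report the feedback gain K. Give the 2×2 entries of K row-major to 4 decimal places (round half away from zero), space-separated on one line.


BᵀP = [-6.5000 4.0000; 2.7500 -1.7500]
S = R + BᵀPB = [1 0; 0 3/2] + [17.0000 -7.2500; -7.2500 3.1250] = [18.0000 -7.2500; -7.2500 4.6250]
BᵀPA = [-19.0000 -19.0000; 8.1250 8.1250]
K = S⁻¹·BᵀPA = [-0.9440 -0.9440; 0.2770 0.2770]
A−BK = [-0.0265 -0.0265; -0.2790 -0.2790]
AᵀP(A−BK) = [1.0636 1.0636; 1.0636 1.0636]
P' = Q + AᵀP(A−BK) = [11.0636 -0.4364; -0.4364 3.3136]
tr(P') = 14.3773

-0.9440 -0.9440 0.2770 0.2770
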